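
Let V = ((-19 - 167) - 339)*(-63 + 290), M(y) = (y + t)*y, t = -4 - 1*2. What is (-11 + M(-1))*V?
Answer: 476700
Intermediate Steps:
t = -6 (t = -4 - 2 = -6)
M(y) = y*(-6 + y) (M(y) = (y - 6)*y = (-6 + y)*y = y*(-6 + y))
V = -119175 (V = (-186 - 339)*227 = -525*227 = -119175)
(-11 + M(-1))*V = (-11 - (-6 - 1))*(-119175) = (-11 - 1*(-7))*(-119175) = (-11 + 7)*(-119175) = -4*(-119175) = 476700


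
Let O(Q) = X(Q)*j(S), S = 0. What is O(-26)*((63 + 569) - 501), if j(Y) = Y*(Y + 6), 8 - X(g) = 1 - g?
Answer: 0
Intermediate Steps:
X(g) = 7 + g (X(g) = 8 - (1 - g) = 8 + (-1 + g) = 7 + g)
j(Y) = Y*(6 + Y)
O(Q) = 0 (O(Q) = (7 + Q)*(0*(6 + 0)) = (7 + Q)*(0*6) = (7 + Q)*0 = 0)
O(-26)*((63 + 569) - 501) = 0*((63 + 569) - 501) = 0*(632 - 501) = 0*131 = 0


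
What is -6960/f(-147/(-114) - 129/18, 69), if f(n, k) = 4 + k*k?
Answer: -1392/953 ≈ -1.4607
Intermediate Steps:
f(n, k) = 4 + k²
-6960/f(-147/(-114) - 129/18, 69) = -6960/(4 + 69²) = -6960/(4 + 4761) = -6960/4765 = -6960*1/4765 = -1392/953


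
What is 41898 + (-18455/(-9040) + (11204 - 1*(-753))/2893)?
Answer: 19925602621/475504 ≈ 41904.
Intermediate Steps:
41898 + (-18455/(-9040) + (11204 - 1*(-753))/2893) = 41898 + (-18455*(-1/9040) + (11204 + 753)*(1/2893)) = 41898 + (3691/1808 + 11957*(1/2893)) = 41898 + (3691/1808 + 1087/263) = 41898 + 2936029/475504 = 19925602621/475504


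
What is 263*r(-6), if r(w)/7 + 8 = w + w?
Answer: -36820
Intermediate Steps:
r(w) = -56 + 14*w (r(w) = -56 + 7*(w + w) = -56 + 7*(2*w) = -56 + 14*w)
263*r(-6) = 263*(-56 + 14*(-6)) = 263*(-56 - 84) = 263*(-140) = -36820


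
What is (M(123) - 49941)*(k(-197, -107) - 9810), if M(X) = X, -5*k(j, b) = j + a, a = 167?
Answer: 488415672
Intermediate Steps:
k(j, b) = -167/5 - j/5 (k(j, b) = -(j + 167)/5 = -(167 + j)/5 = -167/5 - j/5)
(M(123) - 49941)*(k(-197, -107) - 9810) = (123 - 49941)*((-167/5 - ⅕*(-197)) - 9810) = -49818*((-167/5 + 197/5) - 9810) = -49818*(6 - 9810) = -49818*(-9804) = 488415672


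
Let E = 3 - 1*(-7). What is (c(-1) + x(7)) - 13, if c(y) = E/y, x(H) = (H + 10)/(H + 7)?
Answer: -305/14 ≈ -21.786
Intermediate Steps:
E = 10 (E = 3 + 7 = 10)
x(H) = (10 + H)/(7 + H)
c(y) = 10/y
(c(-1) + x(7)) - 13 = (10/(-1) + (10 + 7)/(7 + 7)) - 13 = (10*(-1) + 17/14) - 13 = (-10 + (1/14)*17) - 13 = (-10 + 17/14) - 13 = -123/14 - 13 = -305/14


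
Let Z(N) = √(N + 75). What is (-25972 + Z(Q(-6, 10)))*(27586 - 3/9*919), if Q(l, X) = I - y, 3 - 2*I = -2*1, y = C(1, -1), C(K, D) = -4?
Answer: -2125522508/3 + 81839*√326/6 ≈ -7.0826e+8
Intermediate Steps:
y = -4
I = 5/2 (I = 3/2 - (-1) = 3/2 - ½*(-2) = 3/2 + 1 = 5/2 ≈ 2.5000)
Q(l, X) = 13/2 (Q(l, X) = 5/2 - 1*(-4) = 5/2 + 4 = 13/2)
Z(N) = √(75 + N)
(-25972 + Z(Q(-6, 10)))*(27586 - 3/9*919) = (-25972 + √(75 + 13/2))*(27586 - 3/9*919) = (-25972 + √(163/2))*(27586 - 3*⅑*919) = (-25972 + √326/2)*(27586 - ⅓*919) = (-25972 + √326/2)*(27586 - 919/3) = (-25972 + √326/2)*(81839/3) = -2125522508/3 + 81839*√326/6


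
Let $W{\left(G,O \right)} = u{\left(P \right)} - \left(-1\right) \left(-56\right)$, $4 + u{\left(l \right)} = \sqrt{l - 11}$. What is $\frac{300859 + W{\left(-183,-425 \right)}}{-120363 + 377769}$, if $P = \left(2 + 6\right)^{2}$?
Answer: $\frac{300799}{257406} + \frac{\sqrt{53}}{257406} \approx 1.1686$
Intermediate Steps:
$P = 64$ ($P = 8^{2} = 64$)
$u{\left(l \right)} = -4 + \sqrt{-11 + l}$ ($u{\left(l \right)} = -4 + \sqrt{l - 11} = -4 + \sqrt{-11 + l}$)
$W{\left(G,O \right)} = -60 + \sqrt{53}$ ($W{\left(G,O \right)} = \left(-4 + \sqrt{-11 + 64}\right) - \left(-1\right) \left(-56\right) = \left(-4 + \sqrt{53}\right) - 56 = -60 + \sqrt{53}$)
$\frac{300859 + W{\left(-183,-425 \right)}}{-120363 + 377769} = \frac{300859 - \left(60 - \sqrt{53}\right)}{-120363 + 377769} = \frac{300799 + \sqrt{53}}{257406} = \left(300799 + \sqrt{53}\right) \frac{1}{257406} = \frac{300799}{257406} + \frac{\sqrt{53}}{257406}$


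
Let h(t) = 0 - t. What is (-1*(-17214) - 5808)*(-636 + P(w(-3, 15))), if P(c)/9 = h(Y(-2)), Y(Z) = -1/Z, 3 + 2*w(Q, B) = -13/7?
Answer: -7305543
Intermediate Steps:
w(Q, B) = -17/7 (w(Q, B) = -3/2 + (-13/7)/2 = -3/2 + (-13*⅐)/2 = -3/2 + (½)*(-13/7) = -3/2 - 13/14 = -17/7)
h(t) = -t
P(c) = -9/2 (P(c) = 9*(-(-1)/(-2)) = 9*(-(-1)*(-1)/2) = 9*(-1*½) = 9*(-½) = -9/2)
(-1*(-17214) - 5808)*(-636 + P(w(-3, 15))) = (-1*(-17214) - 5808)*(-636 - 9/2) = (17214 - 5808)*(-1281/2) = 11406*(-1281/2) = -7305543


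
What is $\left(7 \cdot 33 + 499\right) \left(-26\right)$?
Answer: $-18980$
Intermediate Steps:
$\left(7 \cdot 33 + 499\right) \left(-26\right) = \left(231 + 499\right) \left(-26\right) = 730 \left(-26\right) = -18980$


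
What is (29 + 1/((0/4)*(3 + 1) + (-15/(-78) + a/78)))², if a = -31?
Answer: 37249/64 ≈ 582.02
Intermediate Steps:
(29 + 1/((0/4)*(3 + 1) + (-15/(-78) + a/78)))² = (29 + 1/((0/4)*(3 + 1) + (-15/(-78) - 31/78)))² = (29 + 1/((0*(¼))*4 + (-15*(-1/78) - 31*1/78)))² = (29 + 1/(0*4 + (5/26 - 31/78)))² = (29 + 1/(0 - 8/39))² = (29 + 1/(-8/39))² = (29 - 39/8)² = (193/8)² = 37249/64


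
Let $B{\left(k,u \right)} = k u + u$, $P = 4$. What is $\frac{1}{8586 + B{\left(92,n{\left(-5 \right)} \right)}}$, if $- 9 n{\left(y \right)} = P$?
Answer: $\frac{3}{25634} \approx 0.00011703$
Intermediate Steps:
$n{\left(y \right)} = - \frac{4}{9}$ ($n{\left(y \right)} = \left(- \frac{1}{9}\right) 4 = - \frac{4}{9}$)
$B{\left(k,u \right)} = u + k u$
$\frac{1}{8586 + B{\left(92,n{\left(-5 \right)} \right)}} = \frac{1}{8586 - \frac{4 \left(1 + 92\right)}{9}} = \frac{1}{8586 - \frac{124}{3}} = \frac{1}{\frac{25634}{3}} = \frac{3}{25634}$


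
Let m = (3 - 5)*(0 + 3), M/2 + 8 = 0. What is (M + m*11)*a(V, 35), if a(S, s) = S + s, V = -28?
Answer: -574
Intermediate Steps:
M = -16 (M = -16 + 2*0 = -16 + 0 = -16)
m = -6 (m = -2*3 = -6)
(M + m*11)*a(V, 35) = (-16 - 6*11)*(-28 + 35) = (-16 - 66)*7 = -82*7 = -574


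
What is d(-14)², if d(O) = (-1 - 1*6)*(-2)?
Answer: 196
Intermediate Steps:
d(O) = 14 (d(O) = (-1 - 6)*(-2) = -7*(-2) = 14)
d(-14)² = 14² = 196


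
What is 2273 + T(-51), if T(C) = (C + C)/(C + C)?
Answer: 2274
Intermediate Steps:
T(C) = 1 (T(C) = (2*C)/((2*C)) = (2*C)*(1/(2*C)) = 1)
2273 + T(-51) = 2273 + 1 = 2274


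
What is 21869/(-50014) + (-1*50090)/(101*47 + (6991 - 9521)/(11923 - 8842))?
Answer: -8038314966073/731353571678 ≈ -10.991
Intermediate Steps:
21869/(-50014) + (-1*50090)/(101*47 + (6991 - 9521)/(11923 - 8842)) = 21869*(-1/50014) - 50090/(4747 - 2530/3081) = -21869/50014 - 50090/(4747 - 2530*1/3081) = -21869/50014 - 50090/(4747 - 2530/3081) = -21869/50014 - 50090/14622977/3081 = -21869/50014 - 50090*3081/14622977 = -21869/50014 - 154327290/14622977 = -8038314966073/731353571678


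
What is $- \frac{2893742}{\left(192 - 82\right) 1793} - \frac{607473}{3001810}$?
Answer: $- \frac{880627557281}{59204698630} \approx -14.874$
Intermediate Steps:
$- \frac{2893742}{\left(192 - 82\right) 1793} - \frac{607473}{3001810} = - \frac{2893742}{110 \cdot 1793} - \frac{607473}{3001810} = - \frac{2893742}{197230} - \frac{607473}{3001810} = \left(-2893742\right) \frac{1}{197230} - \frac{607473}{3001810} = - \frac{1446871}{98615} - \frac{607473}{3001810} = - \frac{880627557281}{59204698630}$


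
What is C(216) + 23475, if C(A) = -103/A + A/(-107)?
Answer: 542496523/23112 ≈ 23473.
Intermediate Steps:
C(A) = -103/A - A/107 (C(A) = -103/A + A*(-1/107) = -103/A - A/107)
C(216) + 23475 = (-103/216 - 1/107*216) + 23475 = (-103*1/216 - 216/107) + 23475 = (-103/216 - 216/107) + 23475 = -57677/23112 + 23475 = 542496523/23112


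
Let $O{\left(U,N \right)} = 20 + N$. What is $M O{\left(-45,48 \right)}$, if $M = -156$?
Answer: $-10608$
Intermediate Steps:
$M O{\left(-45,48 \right)} = - 156 \left(20 + 48\right) = \left(-156\right) 68 = -10608$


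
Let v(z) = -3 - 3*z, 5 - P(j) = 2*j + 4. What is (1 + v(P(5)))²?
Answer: 625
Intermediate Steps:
P(j) = 1 - 2*j (P(j) = 5 - (2*j + 4) = 5 - (4 + 2*j) = 5 + (-4 - 2*j) = 1 - 2*j)
(1 + v(P(5)))² = (1 + (-3 - 3*(1 - 2*5)))² = (1 + (-3 - 3*(1 - 10)))² = (1 + (-3 - 3*(-9)))² = (1 + (-3 + 27))² = (1 + 24)² = 25² = 625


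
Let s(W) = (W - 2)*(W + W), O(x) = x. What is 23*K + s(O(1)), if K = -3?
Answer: -71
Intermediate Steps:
s(W) = 2*W*(-2 + W) (s(W) = (-2 + W)*(2*W) = 2*W*(-2 + W))
23*K + s(O(1)) = 23*(-3) + 2*1*(-2 + 1) = -69 + 2*1*(-1) = -69 - 2 = -71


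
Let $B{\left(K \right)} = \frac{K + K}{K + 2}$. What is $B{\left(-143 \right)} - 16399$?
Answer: $- \frac{2311973}{141} \approx -16397.0$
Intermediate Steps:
$B{\left(K \right)} = \frac{2 K}{2 + K}$
$B{\left(-143 \right)} - 16399 = 2 \left(-143\right) \frac{1}{2 - 143} - 16399 = 2 \left(-143\right) \frac{1}{-141} - 16399 = 2 \left(-143\right) \left(- \frac{1}{141}\right) - 16399 = \frac{286}{141} - 16399 = - \frac{2311973}{141}$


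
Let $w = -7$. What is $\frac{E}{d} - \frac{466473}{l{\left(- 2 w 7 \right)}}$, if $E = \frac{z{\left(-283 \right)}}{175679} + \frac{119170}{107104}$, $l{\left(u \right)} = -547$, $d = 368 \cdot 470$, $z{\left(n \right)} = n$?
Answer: $\frac{759045372455007170093}{890078987648488960} \approx 852.78$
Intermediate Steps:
$d = 172960$
$E = \frac{10452677999}{9407961808}$ ($E = - \frac{283}{175679} + \frac{119170}{107104} = \left(-283\right) \frac{1}{175679} + 119170 \cdot \frac{1}{107104} = - \frac{283}{175679} + \frac{59585}{53552} = \frac{10452677999}{9407961808} \approx 1.111$)
$\frac{E}{d} - \frac{466473}{l{\left(- 2 w 7 \right)}} = \frac{10452677999}{9407961808 \cdot 172960} - \frac{466473}{-547} = \frac{10452677999}{9407961808} \cdot \frac{1}{172960} - - \frac{466473}{547} = \frac{10452677999}{1627201074311680} + \frac{466473}{547} = \frac{759045372455007170093}{890078987648488960}$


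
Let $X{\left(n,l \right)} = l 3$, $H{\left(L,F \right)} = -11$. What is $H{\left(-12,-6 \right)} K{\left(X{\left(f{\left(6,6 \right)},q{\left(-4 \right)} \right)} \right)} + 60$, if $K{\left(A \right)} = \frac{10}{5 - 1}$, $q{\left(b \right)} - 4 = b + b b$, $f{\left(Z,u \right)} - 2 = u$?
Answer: $\frac{65}{2} \approx 32.5$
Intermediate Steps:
$f{\left(Z,u \right)} = 2 + u$
$q{\left(b \right)} = 4 + b + b^{2}$ ($q{\left(b \right)} = 4 + \left(b + b b\right) = 4 + \left(b + b^{2}\right) = 4 + b + b^{2}$)
$X{\left(n,l \right)} = 3 l$
$K{\left(A \right)} = \frac{5}{2}$ ($K{\left(A \right)} = \frac{10}{5 - 1} = \frac{10}{4} = 10 \cdot \frac{1}{4} = \frac{5}{2}$)
$H{\left(-12,-6 \right)} K{\left(X{\left(f{\left(6,6 \right)},q{\left(-4 \right)} \right)} \right)} + 60 = \left(-11\right) \frac{5}{2} + 60 = - \frac{55}{2} + 60 = \frac{65}{2}$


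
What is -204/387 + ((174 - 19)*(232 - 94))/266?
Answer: 1370611/17157 ≈ 79.886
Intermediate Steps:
-204/387 + ((174 - 19)*(232 - 94))/266 = -204*1/387 + (155*138)*(1/266) = -68/129 + 21390*(1/266) = -68/129 + 10695/133 = 1370611/17157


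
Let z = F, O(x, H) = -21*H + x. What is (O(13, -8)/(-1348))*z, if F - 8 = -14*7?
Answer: 8145/674 ≈ 12.085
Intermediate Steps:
O(x, H) = x - 21*H
F = -90 (F = 8 - 14*7 = 8 - 98 = -90)
z = -90
(O(13, -8)/(-1348))*z = ((13 - 21*(-8))/(-1348))*(-90) = ((13 + 168)*(-1/1348))*(-90) = (181*(-1/1348))*(-90) = -181/1348*(-90) = 8145/674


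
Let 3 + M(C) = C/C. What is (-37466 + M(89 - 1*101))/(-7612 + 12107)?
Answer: -1292/155 ≈ -8.3355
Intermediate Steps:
M(C) = -2 (M(C) = -3 + C/C = -3 + 1 = -2)
(-37466 + M(89 - 1*101))/(-7612 + 12107) = (-37466 - 2)/(-7612 + 12107) = -37468/4495 = -37468*1/4495 = -1292/155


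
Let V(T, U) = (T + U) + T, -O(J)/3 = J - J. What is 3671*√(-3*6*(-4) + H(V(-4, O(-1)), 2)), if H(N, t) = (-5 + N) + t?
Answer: 3671*√61 ≈ 28671.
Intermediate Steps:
O(J) = 0 (O(J) = -3*(J - J) = -3*0 = 0)
V(T, U) = U + 2*T
H(N, t) = -5 + N + t
3671*√(-3*6*(-4) + H(V(-4, O(-1)), 2)) = 3671*√(-3*6*(-4) + (-5 + (0 + 2*(-4)) + 2)) = 3671*√(-18*(-4) + (-5 + (0 - 8) + 2)) = 3671*√(72 + (-5 - 8 + 2)) = 3671*√(72 - 11) = 3671*√61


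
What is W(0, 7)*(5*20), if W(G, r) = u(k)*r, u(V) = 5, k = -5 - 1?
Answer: 3500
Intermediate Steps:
k = -6
W(G, r) = 5*r
W(0, 7)*(5*20) = (5*7)*(5*20) = 35*100 = 3500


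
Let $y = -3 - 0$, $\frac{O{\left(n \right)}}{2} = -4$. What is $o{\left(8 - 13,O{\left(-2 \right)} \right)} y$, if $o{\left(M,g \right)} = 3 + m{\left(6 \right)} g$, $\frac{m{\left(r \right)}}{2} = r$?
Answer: $279$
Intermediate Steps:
$O{\left(n \right)} = -8$ ($O{\left(n \right)} = 2 \left(-4\right) = -8$)
$m{\left(r \right)} = 2 r$
$o{\left(M,g \right)} = 3 + 12 g$ ($o{\left(M,g \right)} = 3 + 2 \cdot 6 g = 3 + 12 g$)
$y = -3$ ($y = -3 + 0 = -3$)
$o{\left(8 - 13,O{\left(-2 \right)} \right)} y = \left(3 + 12 \left(-8\right)\right) \left(-3\right) = \left(3 - 96\right) \left(-3\right) = \left(-93\right) \left(-3\right) = 279$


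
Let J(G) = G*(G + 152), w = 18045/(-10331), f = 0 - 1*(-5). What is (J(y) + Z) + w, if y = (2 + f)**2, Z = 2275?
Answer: 125234999/10331 ≈ 12122.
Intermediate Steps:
f = 5 (f = 0 + 5 = 5)
y = 49 (y = (2 + 5)**2 = 7**2 = 49)
w = -18045/10331 (w = 18045*(-1/10331) = -18045/10331 ≈ -1.7467)
J(G) = G*(152 + G)
(J(y) + Z) + w = (49*(152 + 49) + 2275) - 18045/10331 = (49*201 + 2275) - 18045/10331 = (9849 + 2275) - 18045/10331 = 12124 - 18045/10331 = 125234999/10331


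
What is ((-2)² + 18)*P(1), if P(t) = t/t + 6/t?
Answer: 154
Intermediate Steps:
P(t) = 1 + 6/t
((-2)² + 18)*P(1) = ((-2)² + 18)*((6 + 1)/1) = (4 + 18)*(1*7) = 22*7 = 154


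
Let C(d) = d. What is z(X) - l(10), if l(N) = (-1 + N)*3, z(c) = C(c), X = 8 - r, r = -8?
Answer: -11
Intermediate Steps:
X = 16 (X = 8 - 1*(-8) = 8 + 8 = 16)
z(c) = c
l(N) = -3 + 3*N
z(X) - l(10) = 16 - (-3 + 3*10) = 16 - (-3 + 30) = 16 - 1*27 = 16 - 27 = -11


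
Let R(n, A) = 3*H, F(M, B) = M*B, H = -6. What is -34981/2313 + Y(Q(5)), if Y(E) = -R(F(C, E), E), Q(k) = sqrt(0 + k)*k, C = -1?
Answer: 6653/2313 ≈ 2.8764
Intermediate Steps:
Q(k) = k**(3/2) (Q(k) = sqrt(k)*k = k**(3/2))
F(M, B) = B*M
R(n, A) = -18 (R(n, A) = 3*(-6) = -18)
Y(E) = 18 (Y(E) = -1*(-18) = 18)
-34981/2313 + Y(Q(5)) = -34981/2313 + 18 = 6653/2313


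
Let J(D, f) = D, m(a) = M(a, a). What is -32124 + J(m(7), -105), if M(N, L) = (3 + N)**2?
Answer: -32024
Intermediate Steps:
m(a) = (3 + a)**2
-32124 + J(m(7), -105) = -32124 + (3 + 7)**2 = -32124 + 10**2 = -32124 + 100 = -32024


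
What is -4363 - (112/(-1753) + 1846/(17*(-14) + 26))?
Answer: -809094043/185818 ≈ -4354.2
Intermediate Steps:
-4363 - (112/(-1753) + 1846/(17*(-14) + 26)) = -4363 - (112*(-1/1753) + 1846/(-238 + 26)) = -4363 - (-112/1753 + 1846/(-212)) = -4363 - (-112/1753 + 1846*(-1/212)) = -4363 - (-112/1753 - 923/106) = -4363 - 1*(-1629891/185818) = -4363 + 1629891/185818 = -809094043/185818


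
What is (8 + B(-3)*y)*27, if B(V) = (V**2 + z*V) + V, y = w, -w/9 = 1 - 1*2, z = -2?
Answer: 3132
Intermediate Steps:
w = 9 (w = -9*(1 - 1*2) = -9*(1 - 2) = -9*(-1) = 9)
y = 9
B(V) = V**2 - V (B(V) = (V**2 - 2*V) + V = V**2 - V)
(8 + B(-3)*y)*27 = (8 - 3*(-1 - 3)*9)*27 = (8 - 3*(-4)*9)*27 = (8 + 12*9)*27 = (8 + 108)*27 = 116*27 = 3132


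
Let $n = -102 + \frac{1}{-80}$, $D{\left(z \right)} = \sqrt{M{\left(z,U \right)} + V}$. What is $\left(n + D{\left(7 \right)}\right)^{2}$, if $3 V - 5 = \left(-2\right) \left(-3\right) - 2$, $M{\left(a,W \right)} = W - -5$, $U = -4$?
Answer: $\frac{64016001}{6400} \approx 10003.0$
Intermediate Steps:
$M{\left(a,W \right)} = 5 + W$ ($M{\left(a,W \right)} = W + 5 = 5 + W$)
$V = 3$ ($V = \frac{5}{3} + \frac{\left(-2\right) \left(-3\right) - 2}{3} = \frac{5}{3} + \frac{6 - 2}{3} = \frac{5}{3} + \frac{1}{3} \cdot 4 = \frac{5}{3} + \frac{4}{3} = 3$)
$D{\left(z \right)} = 2$ ($D{\left(z \right)} = \sqrt{\left(5 - 4\right) + 3} = \sqrt{1 + 3} = \sqrt{4} = 2$)
$n = - \frac{8161}{80}$ ($n = -102 - \frac{1}{80} = - \frac{8161}{80} \approx -102.01$)
$\left(n + D{\left(7 \right)}\right)^{2} = \left(- \frac{8161}{80} + 2\right)^{2} = \left(- \frac{8001}{80}\right)^{2} = \frac{64016001}{6400}$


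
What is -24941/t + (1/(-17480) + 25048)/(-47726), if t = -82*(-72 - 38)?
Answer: -1237817467673/376246966480 ≈ -3.2899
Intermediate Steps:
t = 9020 (t = -82*(-110) = 9020)
-24941/t + (1/(-17480) + 25048)/(-47726) = -24941/9020 + (1/(-17480) + 25048)/(-47726) = -24941*1/9020 + (-1/17480 + 25048)*(-1/47726) = -24941/9020 + (437839039/17480)*(-1/47726) = -24941/9020 - 437839039/834250480 = -1237817467673/376246966480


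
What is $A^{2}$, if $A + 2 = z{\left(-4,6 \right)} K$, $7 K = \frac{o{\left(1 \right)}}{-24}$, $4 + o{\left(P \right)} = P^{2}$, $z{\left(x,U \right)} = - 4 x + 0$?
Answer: $\frac{144}{49} \approx 2.9388$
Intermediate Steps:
$z{\left(x,U \right)} = - 4 x$
$o{\left(P \right)} = -4 + P^{2}$
$K = \frac{1}{56}$ ($K = \frac{\left(-4 + 1^{2}\right) \frac{1}{-24}}{7} = \frac{\left(-4 + 1\right) \left(- \frac{1}{24}\right)}{7} = \frac{\left(-3\right) \left(- \frac{1}{24}\right)}{7} = \frac{1}{7} \cdot \frac{1}{8} = \frac{1}{56} \approx 0.017857$)
$A = - \frac{12}{7}$ ($A = -2 + \left(-4\right) \left(-4\right) \frac{1}{56} = -2 + 16 \cdot \frac{1}{56} = -2 + \frac{2}{7} = - \frac{12}{7} \approx -1.7143$)
$A^{2} = \left(- \frac{12}{7}\right)^{2} = \frac{144}{49}$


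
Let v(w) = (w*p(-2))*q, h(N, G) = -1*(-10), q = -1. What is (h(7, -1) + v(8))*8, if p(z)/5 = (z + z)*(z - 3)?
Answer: -6320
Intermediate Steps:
p(z) = 10*z*(-3 + z) (p(z) = 5*((z + z)*(z - 3)) = 5*((2*z)*(-3 + z)) = 5*(2*z*(-3 + z)) = 10*z*(-3 + z))
h(N, G) = 10
v(w) = -100*w (v(w) = (w*(10*(-2)*(-3 - 2)))*(-1) = (w*(10*(-2)*(-5)))*(-1) = (w*100)*(-1) = (100*w)*(-1) = -100*w)
(h(7, -1) + v(8))*8 = (10 - 100*8)*8 = (10 - 800)*8 = -790*8 = -6320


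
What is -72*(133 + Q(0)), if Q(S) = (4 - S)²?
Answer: -10728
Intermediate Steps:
-72*(133 + Q(0)) = -72*(133 + (-4 + 0)²) = -72*(133 + (-4)²) = -72*(133 + 16) = -72*149 = -10728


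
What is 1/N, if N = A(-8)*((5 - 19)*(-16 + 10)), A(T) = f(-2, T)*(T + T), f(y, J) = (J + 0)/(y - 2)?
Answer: -1/2688 ≈ -0.00037202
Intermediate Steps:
f(y, J) = J/(-2 + y)
A(T) = -T**2/2 (A(T) = (T/(-2 - 2))*(T + T) = (T/(-4))*(2*T) = (T*(-1/4))*(2*T) = (-T/4)*(2*T) = -T**2/2)
N = -2688 (N = (-1/2*(-8)**2)*((5 - 19)*(-16 + 10)) = (-1/2*64)*(-14*(-6)) = -32*84 = -2688)
1/N = 1/(-2688) = -1/2688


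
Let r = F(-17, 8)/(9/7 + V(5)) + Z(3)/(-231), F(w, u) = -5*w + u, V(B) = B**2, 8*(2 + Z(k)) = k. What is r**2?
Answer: 354757225/28227969 ≈ 12.568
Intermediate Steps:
Z(k) = -2 + k/8
F(w, u) = u - 5*w
r = 18835/5313 (r = (8 - 5*(-17))/(9/7 + 5**2) + (-2 + (1/8)*3)/(-231) = (8 + 85)/(9*(1/7) + 25) + (-2 + 3/8)*(-1/231) = 93/(9/7 + 25) - 13/8*(-1/231) = 93/(184/7) + 13/1848 = 93*(7/184) + 13/1848 = 651/184 + 13/1848 = 18835/5313 ≈ 3.5451)
r**2 = (18835/5313)**2 = 354757225/28227969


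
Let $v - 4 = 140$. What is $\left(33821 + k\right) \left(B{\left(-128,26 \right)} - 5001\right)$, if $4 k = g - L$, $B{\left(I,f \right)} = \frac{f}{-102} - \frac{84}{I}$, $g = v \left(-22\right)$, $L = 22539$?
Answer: $- \frac{894255376729}{6528} \approx -1.3699 \cdot 10^{8}$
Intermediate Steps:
$v = 144$ ($v = 4 + 140 = 144$)
$g = -3168$ ($g = 144 \left(-22\right) = -3168$)
$B{\left(I,f \right)} = - \frac{84}{I} - \frac{f}{102}$ ($B{\left(I,f \right)} = f \left(- \frac{1}{102}\right) - \frac{84}{I} = - \frac{f}{102} - \frac{84}{I} = - \frac{84}{I} - \frac{f}{102}$)
$k = - \frac{25707}{4}$ ($k = \frac{-3168 - 22539}{4} = \frac{1}{4} \left(-25707\right) = - \frac{25707}{4} \approx -6426.8$)
$\left(33821 + k\right) \left(B{\left(-128,26 \right)} - 5001\right) = \left(33821 - \frac{25707}{4}\right) \left(\left(- \frac{84}{-128} - \frac{13}{51}\right) - 5001\right) = \frac{109577 \left(\left(\left(-84\right) \left(- \frac{1}{128}\right) - \frac{13}{51}\right) - 5001\right)}{4} = \frac{109577 \left(\left(\frac{21}{32} - \frac{13}{51}\right) - 5001\right)}{4} = \frac{109577 \left(\frac{655}{1632} - 5001\right)}{4} = \frac{109577}{4} \left(- \frac{8160977}{1632}\right) = - \frac{894255376729}{6528}$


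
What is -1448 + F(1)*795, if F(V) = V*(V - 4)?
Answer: -3833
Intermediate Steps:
F(V) = V*(-4 + V)
-1448 + F(1)*795 = -1448 + (1*(-4 + 1))*795 = -1448 + (1*(-3))*795 = -1448 - 3*795 = -1448 - 2385 = -3833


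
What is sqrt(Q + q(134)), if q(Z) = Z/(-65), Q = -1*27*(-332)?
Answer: sqrt(37864190)/65 ≈ 94.667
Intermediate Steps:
Q = 8964 (Q = -27*(-332) = 8964)
q(Z) = -Z/65 (q(Z) = Z*(-1/65) = -Z/65)
sqrt(Q + q(134)) = sqrt(8964 - 1/65*134) = sqrt(8964 - 134/65) = sqrt(582526/65) = sqrt(37864190)/65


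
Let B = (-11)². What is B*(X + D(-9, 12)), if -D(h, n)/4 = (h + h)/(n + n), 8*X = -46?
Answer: -1331/4 ≈ -332.75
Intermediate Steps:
X = -23/4 (X = (⅛)*(-46) = -23/4 ≈ -5.7500)
D(h, n) = -4*h/n (D(h, n) = -4*(h + h)/(n + n) = -4*2*h/(2*n) = -4*2*h*1/(2*n) = -4*h/n)
B = 121
B*(X + D(-9, 12)) = 121*(-23/4 - 4*(-9)/12) = 121*(-23/4 - 4*(-9)*1/12) = 121*(-23/4 + 3) = 121*(-11/4) = -1331/4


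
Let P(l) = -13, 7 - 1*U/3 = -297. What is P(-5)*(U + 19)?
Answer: -12103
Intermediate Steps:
U = 912 (U = 21 - 3*(-297) = 21 + 891 = 912)
P(-5)*(U + 19) = -13*(912 + 19) = -13*931 = -12103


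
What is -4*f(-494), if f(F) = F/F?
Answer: -4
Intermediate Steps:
f(F) = 1
-4*f(-494) = -4*1 = -4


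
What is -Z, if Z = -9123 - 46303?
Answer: 55426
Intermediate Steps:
Z = -55426
-Z = -1*(-55426) = 55426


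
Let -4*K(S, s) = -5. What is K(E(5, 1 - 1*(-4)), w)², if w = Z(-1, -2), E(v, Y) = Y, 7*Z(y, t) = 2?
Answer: 25/16 ≈ 1.5625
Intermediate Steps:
Z(y, t) = 2/7 (Z(y, t) = (⅐)*2 = 2/7)
w = 2/7 ≈ 0.28571
K(S, s) = 5/4 (K(S, s) = -¼*(-5) = 5/4)
K(E(5, 1 - 1*(-4)), w)² = (5/4)² = 25/16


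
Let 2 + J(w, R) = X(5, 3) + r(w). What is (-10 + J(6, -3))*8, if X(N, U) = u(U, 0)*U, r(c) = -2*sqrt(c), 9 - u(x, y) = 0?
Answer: 120 - 16*sqrt(6) ≈ 80.808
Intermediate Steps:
u(x, y) = 9 (u(x, y) = 9 - 1*0 = 9 + 0 = 9)
X(N, U) = 9*U
J(w, R) = 25 - 2*sqrt(w) (J(w, R) = -2 + (9*3 - 2*sqrt(w)) = -2 + (27 - 2*sqrt(w)) = 25 - 2*sqrt(w))
(-10 + J(6, -3))*8 = (-10 + (25 - 2*sqrt(6)))*8 = (15 - 2*sqrt(6))*8 = 120 - 16*sqrt(6)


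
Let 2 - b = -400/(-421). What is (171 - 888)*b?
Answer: -316914/421 ≈ -752.76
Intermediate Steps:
b = 442/421 (b = 2 - (-400)/(-421) = 2 - (-400)*(-1)/421 = 2 - 1*400/421 = 2 - 400/421 = 442/421 ≈ 1.0499)
(171 - 888)*b = (171 - 888)*(442/421) = -717*442/421 = -316914/421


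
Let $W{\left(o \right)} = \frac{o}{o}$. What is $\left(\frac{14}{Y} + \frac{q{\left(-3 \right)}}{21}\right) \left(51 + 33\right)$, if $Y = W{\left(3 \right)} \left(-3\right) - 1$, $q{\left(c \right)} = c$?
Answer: $-306$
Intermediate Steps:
$W{\left(o \right)} = 1$
$Y = -4$ ($Y = 1 \left(-3\right) - 1 = -3 - 1 = -4$)
$\left(\frac{14}{Y} + \frac{q{\left(-3 \right)}}{21}\right) \left(51 + 33\right) = \left(\frac{14}{-4} - \frac{3}{21}\right) \left(51 + 33\right) = \left(14 \left(- \frac{1}{4}\right) - \frac{1}{7}\right) 84 = \left(- \frac{7}{2} - \frac{1}{7}\right) 84 = \left(- \frac{51}{14}\right) 84 = -306$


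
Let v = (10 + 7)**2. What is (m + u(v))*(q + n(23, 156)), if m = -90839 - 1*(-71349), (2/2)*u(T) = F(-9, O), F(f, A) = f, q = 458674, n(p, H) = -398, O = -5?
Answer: -8935923724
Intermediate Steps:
v = 289 (v = 17**2 = 289)
u(T) = -9
m = -19490 (m = -90839 + 71349 = -19490)
(m + u(v))*(q + n(23, 156)) = (-19490 - 9)*(458674 - 398) = -19499*458276 = -8935923724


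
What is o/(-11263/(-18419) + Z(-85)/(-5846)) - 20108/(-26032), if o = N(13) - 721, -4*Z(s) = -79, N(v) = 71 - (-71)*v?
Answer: 248799755641/553251588 ≈ 449.70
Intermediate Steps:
N(v) = 71 + 71*v
Z(s) = 79/4 (Z(s) = -1/4*(-79) = 79/4)
o = 273 (o = (71 + 71*13) - 721 = (71 + 923) - 721 = 994 - 721 = 273)
o/(-11263/(-18419) + Z(-85)/(-5846)) - 20108/(-26032) = 273/(-11263/(-18419) + (79/4)/(-5846)) - 20108/(-26032) = 273/(-11263*(-1/18419) + (79/4)*(-1/5846)) - 20108*(-1/26032) = 273/(11263/18419 - 1/296) + 5027/6508 = 273/(3315429/5452024) + 5027/6508 = 273*(5452024/3315429) + 5027/6508 = 38164168/85011 + 5027/6508 = 248799755641/553251588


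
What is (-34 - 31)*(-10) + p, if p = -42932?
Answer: -42282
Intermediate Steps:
(-34 - 31)*(-10) + p = (-34 - 31)*(-10) - 42932 = -65*(-10) - 42932 = 650 - 42932 = -42282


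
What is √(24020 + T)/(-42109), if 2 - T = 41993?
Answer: -I*√17971/42109 ≈ -0.0031835*I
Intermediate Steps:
T = -41991 (T = 2 - 1*41993 = 2 - 41993 = -41991)
√(24020 + T)/(-42109) = √(24020 - 41991)/(-42109) = √(-17971)*(-1/42109) = (I*√17971)*(-1/42109) = -I*√17971/42109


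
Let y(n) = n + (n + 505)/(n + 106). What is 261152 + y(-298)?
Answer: 16694587/64 ≈ 2.6085e+5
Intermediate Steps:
y(n) = n + (505 + n)/(106 + n)
261152 + y(-298) = 261152 + (505 + (-298)² + 107*(-298))/(106 - 298) = 261152 + (505 + 88804 - 31886)/(-192) = 261152 - 1/192*57423 = 261152 - 19141/64 = 16694587/64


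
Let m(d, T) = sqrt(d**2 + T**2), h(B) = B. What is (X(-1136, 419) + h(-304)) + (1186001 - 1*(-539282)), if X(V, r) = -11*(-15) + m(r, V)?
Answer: 1725144 + sqrt(1466057) ≈ 1.7264e+6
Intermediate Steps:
m(d, T) = sqrt(T**2 + d**2)
X(V, r) = 165 + sqrt(V**2 + r**2) (X(V, r) = -11*(-15) + sqrt(V**2 + r**2) = 165 + sqrt(V**2 + r**2))
(X(-1136, 419) + h(-304)) + (1186001 - 1*(-539282)) = ((165 + sqrt((-1136)**2 + 419**2)) - 304) + (1186001 - 1*(-539282)) = ((165 + sqrt(1290496 + 175561)) - 304) + (1186001 + 539282) = ((165 + sqrt(1466057)) - 304) + 1725283 = (-139 + sqrt(1466057)) + 1725283 = 1725144 + sqrt(1466057)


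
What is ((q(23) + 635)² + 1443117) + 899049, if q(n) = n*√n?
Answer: 2757558 + 29210*√23 ≈ 2.8976e+6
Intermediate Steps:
q(n) = n^(3/2)
((q(23) + 635)² + 1443117) + 899049 = ((23^(3/2) + 635)² + 1443117) + 899049 = ((23*√23 + 635)² + 1443117) + 899049 = ((635 + 23*√23)² + 1443117) + 899049 = (1443117 + (635 + 23*√23)²) + 899049 = 2342166 + (635 + 23*√23)²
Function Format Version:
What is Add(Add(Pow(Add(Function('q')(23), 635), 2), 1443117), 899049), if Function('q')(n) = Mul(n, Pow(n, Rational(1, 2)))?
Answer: Add(2757558, Mul(29210, Pow(23, Rational(1, 2)))) ≈ 2.8976e+6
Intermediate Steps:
Function('q')(n) = Pow(n, Rational(3, 2))
Add(Add(Pow(Add(Function('q')(23), 635), 2), 1443117), 899049) = Add(Add(Pow(Add(Pow(23, Rational(3, 2)), 635), 2), 1443117), 899049) = Add(Add(Pow(Add(Mul(23, Pow(23, Rational(1, 2))), 635), 2), 1443117), 899049) = Add(Add(Pow(Add(635, Mul(23, Pow(23, Rational(1, 2)))), 2), 1443117), 899049) = Add(Add(1443117, Pow(Add(635, Mul(23, Pow(23, Rational(1, 2)))), 2)), 899049) = Add(2342166, Pow(Add(635, Mul(23, Pow(23, Rational(1, 2)))), 2))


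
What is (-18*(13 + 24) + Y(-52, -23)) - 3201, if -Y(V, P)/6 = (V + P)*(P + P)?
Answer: -24567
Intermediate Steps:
Y(V, P) = -12*P*(P + V) (Y(V, P) = -6*(V + P)*(P + P) = -6*(P + V)*2*P = -12*P*(P + V))
(-18*(13 + 24) + Y(-52, -23)) - 3201 = (-18*(13 + 24) - 12*(-23)*(-23 - 52)) - 3201 = (-18*37 - 12*(-23)*(-75)) - 3201 = (-666 - 20700) - 3201 = -21366 - 3201 = -24567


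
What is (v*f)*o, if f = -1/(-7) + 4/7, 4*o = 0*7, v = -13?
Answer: 0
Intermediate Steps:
o = 0 (o = (0*7)/4 = (1/4)*0 = 0)
f = 5/7 (f = -1*(-1/7) + 4*(1/7) = 1/7 + 4/7 = 5/7 ≈ 0.71429)
(v*f)*o = -13*5/7*0 = -65/7*0 = 0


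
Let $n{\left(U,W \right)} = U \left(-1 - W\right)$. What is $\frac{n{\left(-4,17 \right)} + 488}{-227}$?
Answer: $- \frac{560}{227} \approx -2.467$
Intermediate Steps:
$\frac{n{\left(-4,17 \right)} + 488}{-227} = \frac{\left(-1\right) \left(-4\right) \left(1 + 17\right) + 488}{-227} = \left(\left(-1\right) \left(-4\right) 18 + 488\right) \left(- \frac{1}{227}\right) = \left(72 + 488\right) \left(- \frac{1}{227}\right) = 560 \left(- \frac{1}{227}\right) = - \frac{560}{227}$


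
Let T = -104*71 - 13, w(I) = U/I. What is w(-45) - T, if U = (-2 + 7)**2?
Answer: 66568/9 ≈ 7396.4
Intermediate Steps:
U = 25 (U = 5**2 = 25)
w(I) = 25/I
T = -7397 (T = -7384 - 13 = -7397)
w(-45) - T = 25/(-45) - 1*(-7397) = 25*(-1/45) + 7397 = -5/9 + 7397 = 66568/9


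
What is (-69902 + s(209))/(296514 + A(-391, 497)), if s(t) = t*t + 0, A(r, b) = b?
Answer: -2017/22847 ≈ -0.088283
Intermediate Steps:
s(t) = t² (s(t) = t² + 0 = t²)
(-69902 + s(209))/(296514 + A(-391, 497)) = (-69902 + 209²)/(296514 + 497) = (-69902 + 43681)/297011 = -26221*1/297011 = -2017/22847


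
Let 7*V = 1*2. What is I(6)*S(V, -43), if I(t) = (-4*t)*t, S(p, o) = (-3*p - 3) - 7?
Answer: 10944/7 ≈ 1563.4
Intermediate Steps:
V = 2/7 (V = (1*2)/7 = (⅐)*2 = 2/7 ≈ 0.28571)
S(p, o) = -10 - 3*p (S(p, o) = (-3 - 3*p) - 7 = -10 - 3*p)
I(t) = -4*t²
I(6)*S(V, -43) = (-4*6²)*(-10 - 3*2/7) = (-4*36)*(-10 - 6/7) = -144*(-76/7) = 10944/7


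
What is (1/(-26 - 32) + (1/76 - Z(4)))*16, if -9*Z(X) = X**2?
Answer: 140732/4959 ≈ 28.379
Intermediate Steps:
Z(X) = -X**2/9
(1/(-26 - 32) + (1/76 - Z(4)))*16 = (1/(-26 - 32) + (1/76 - (-1)*4**2/9))*16 = (1/(-58) + (1/76 - (-1)*16/9))*16 = (-1/58 + (1/76 - 1*(-16/9)))*16 = (-1/58 + (1/76 + 16/9))*16 = (-1/58 + 1225/684)*16 = (35183/19836)*16 = 140732/4959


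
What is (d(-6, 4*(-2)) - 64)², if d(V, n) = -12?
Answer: 5776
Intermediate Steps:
(d(-6, 4*(-2)) - 64)² = (-12 - 64)² = (-76)² = 5776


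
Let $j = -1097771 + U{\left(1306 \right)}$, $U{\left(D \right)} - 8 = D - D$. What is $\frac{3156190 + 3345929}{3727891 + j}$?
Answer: $\frac{6502119}{2630128} \approx 2.4722$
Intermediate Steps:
$U{\left(D \right)} = 8$ ($U{\left(D \right)} = 8 + \left(D - D\right) = 8 + 0 = 8$)
$j = -1097763$ ($j = -1097771 + 8 = -1097763$)
$\frac{3156190 + 3345929}{3727891 + j} = \frac{3156190 + 3345929}{3727891 - 1097763} = \frac{6502119}{2630128}$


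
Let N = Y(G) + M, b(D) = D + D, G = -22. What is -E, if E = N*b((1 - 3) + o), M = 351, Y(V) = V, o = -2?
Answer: 2632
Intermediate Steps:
b(D) = 2*D
N = 329 (N = -22 + 351 = 329)
E = -2632 (E = 329*(2*((1 - 3) - 2)) = 329*(2*(-2 - 2)) = 329*(2*(-4)) = 329*(-8) = -2632)
-E = -1*(-2632) = 2632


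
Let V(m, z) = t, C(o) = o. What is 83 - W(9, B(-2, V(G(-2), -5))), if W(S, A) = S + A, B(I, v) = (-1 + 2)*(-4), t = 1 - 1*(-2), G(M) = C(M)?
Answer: 78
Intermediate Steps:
G(M) = M
t = 3 (t = 1 + 2 = 3)
V(m, z) = 3
B(I, v) = -4 (B(I, v) = 1*(-4) = -4)
W(S, A) = A + S
83 - W(9, B(-2, V(G(-2), -5))) = 83 - (-4 + 9) = 83 - 1*5 = 83 - 5 = 78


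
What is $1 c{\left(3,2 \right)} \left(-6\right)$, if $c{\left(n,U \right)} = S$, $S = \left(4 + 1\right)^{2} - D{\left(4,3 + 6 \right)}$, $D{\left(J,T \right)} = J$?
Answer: $-126$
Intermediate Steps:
$S = 21$ ($S = \left(4 + 1\right)^{2} - 4 = 5^{2} - 4 = 25 - 4 = 21$)
$c{\left(n,U \right)} = 21$
$1 c{\left(3,2 \right)} \left(-6\right) = 1 \cdot 21 \left(-6\right) = 21 \left(-6\right) = -126$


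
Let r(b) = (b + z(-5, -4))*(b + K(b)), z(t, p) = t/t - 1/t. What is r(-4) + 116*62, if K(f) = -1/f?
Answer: 14405/2 ≈ 7202.5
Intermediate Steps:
z(t, p) = 1 - 1/t
r(b) = (6/5 + b)*(b - 1/b) (r(b) = (b + (-1 - 5)/(-5))*(b - 1/b) = (b - ⅕*(-6))*(b - 1/b) = (b + 6/5)*(b - 1/b) = (6/5 + b)*(b - 1/b))
r(-4) + 116*62 = (-1 + (-4)² - 6/5/(-4) + (6/5)*(-4)) + 116*62 = (-1 + 16 - 6/5*(-¼) - 24/5) + 7192 = (-1 + 16 + 3/10 - 24/5) + 7192 = 21/2 + 7192 = 14405/2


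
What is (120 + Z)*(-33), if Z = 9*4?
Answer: -5148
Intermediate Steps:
Z = 36
(120 + Z)*(-33) = (120 + 36)*(-33) = 156*(-33) = -5148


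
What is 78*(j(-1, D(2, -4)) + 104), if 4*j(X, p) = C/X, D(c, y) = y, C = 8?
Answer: 7956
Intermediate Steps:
j(X, p) = 2/X (j(X, p) = (8/X)/4 = 2/X)
78*(j(-1, D(2, -4)) + 104) = 78*(2/(-1) + 104) = 78*(2*(-1) + 104) = 78*(-2 + 104) = 78*102 = 7956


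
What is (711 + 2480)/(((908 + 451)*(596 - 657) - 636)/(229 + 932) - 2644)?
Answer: -1234917/1051073 ≈ -1.1749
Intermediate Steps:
(711 + 2480)/(((908 + 451)*(596 - 657) - 636)/(229 + 932) - 2644) = 3191/((1359*(-61) - 636)/1161 - 2644) = 3191/((-82899 - 636)*(1/1161) - 2644) = 3191/(-83535*1/1161 - 2644) = 3191/(-27845/387 - 2644) = 3191/(-1051073/387) = 3191*(-387/1051073) = -1234917/1051073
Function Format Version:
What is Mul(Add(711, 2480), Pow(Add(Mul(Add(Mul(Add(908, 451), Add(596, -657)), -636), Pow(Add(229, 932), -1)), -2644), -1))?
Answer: Rational(-1234917, 1051073) ≈ -1.1749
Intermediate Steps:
Mul(Add(711, 2480), Pow(Add(Mul(Add(Mul(Add(908, 451), Add(596, -657)), -636), Pow(Add(229, 932), -1)), -2644), -1)) = Mul(3191, Pow(Add(Mul(Add(Mul(1359, -61), -636), Pow(1161, -1)), -2644), -1)) = Mul(3191, Pow(Add(Mul(Add(-82899, -636), Rational(1, 1161)), -2644), -1)) = Mul(3191, Pow(Add(Mul(-83535, Rational(1, 1161)), -2644), -1)) = Mul(3191, Pow(Add(Rational(-27845, 387), -2644), -1)) = Mul(3191, Pow(Rational(-1051073, 387), -1)) = Mul(3191, Rational(-387, 1051073)) = Rational(-1234917, 1051073)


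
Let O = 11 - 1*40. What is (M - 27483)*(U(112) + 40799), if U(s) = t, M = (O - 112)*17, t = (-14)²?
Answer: -1224930600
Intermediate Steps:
t = 196
O = -29 (O = 11 - 40 = -29)
M = -2397 (M = (-29 - 112)*17 = -141*17 = -2397)
U(s) = 196
(M - 27483)*(U(112) + 40799) = (-2397 - 27483)*(196 + 40799) = -29880*40995 = -1224930600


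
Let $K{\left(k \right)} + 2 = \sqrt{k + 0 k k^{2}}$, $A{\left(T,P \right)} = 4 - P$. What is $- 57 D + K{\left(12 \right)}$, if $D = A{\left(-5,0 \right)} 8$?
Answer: $-1826 + 2 \sqrt{3} \approx -1822.5$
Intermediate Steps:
$K{\left(k \right)} = -2 + \sqrt{k}$ ($K{\left(k \right)} = -2 + \sqrt{k + 0 k k^{2}} = -2 + \sqrt{k + 0 k^{2}} = -2 + \sqrt{k + 0} = -2 + \sqrt{k}$)
$D = 32$ ($D = \left(4 - 0\right) 8 = \left(4 + 0\right) 8 = 4 \cdot 8 = 32$)
$- 57 D + K{\left(12 \right)} = \left(-57\right) 32 - \left(2 - \sqrt{12}\right) = -1824 - \left(2 - 2 \sqrt{3}\right) = -1826 + 2 \sqrt{3}$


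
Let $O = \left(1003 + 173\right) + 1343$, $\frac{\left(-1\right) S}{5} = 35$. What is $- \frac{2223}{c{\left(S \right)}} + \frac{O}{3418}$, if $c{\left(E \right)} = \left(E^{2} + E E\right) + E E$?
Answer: $\frac{74611637}{104676250} \approx 0.71278$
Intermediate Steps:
$S = -175$ ($S = \left(-5\right) 35 = -175$)
$O = 2519$ ($O = 1176 + 1343 = 2519$)
$c{\left(E \right)} = 3 E^{2}$ ($c{\left(E \right)} = \left(E^{2} + E^{2}\right) + E^{2} = 2 E^{2} + E^{2} = 3 E^{2}$)
$- \frac{2223}{c{\left(S \right)}} + \frac{O}{3418} = - \frac{2223}{3 \left(-175\right)^{2}} + \frac{2519}{3418} = - \frac{2223}{3 \cdot 30625} + 2519 \cdot \frac{1}{3418} = - \frac{2223}{91875} + \frac{2519}{3418} = \left(-2223\right) \frac{1}{91875} + \frac{2519}{3418} = - \frac{741}{30625} + \frac{2519}{3418} = \frac{74611637}{104676250}$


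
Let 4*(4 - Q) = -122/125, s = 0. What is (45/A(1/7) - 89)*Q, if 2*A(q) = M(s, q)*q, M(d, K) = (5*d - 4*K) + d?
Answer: -2528363/500 ≈ -5056.7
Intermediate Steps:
M(d, K) = -4*K + 6*d (M(d, K) = (-4*K + 5*d) + d = -4*K + 6*d)
Q = 1061/250 (Q = 4 - (-61)/(2*125) = 4 - ¼*(-122/125) = 4 + 61/250 = 1061/250 ≈ 4.2440)
A(q) = -2*q² (A(q) = ((-4*q + 6*0)*q)/2 = ((-4*q + 0)*q)/2 = ((-4*q)*q)/2 = (-4*q²)/2 = -2*q²)
(45/A(1/7) - 89)*Q = (45/((-2*(1/7)²)) - 89)*(1061/250) = (45/((-2*(⅐)²)) - 89)*(1061/250) = (45/((-2*1/49)) - 89)*(1061/250) = (45/(-2/49) - 89)*(1061/250) = (45*(-49/2) - 89)*(1061/250) = (-2205/2 - 89)*(1061/250) = -2383/2*1061/250 = -2528363/500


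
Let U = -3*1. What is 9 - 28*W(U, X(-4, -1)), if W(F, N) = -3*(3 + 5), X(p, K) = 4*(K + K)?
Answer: 681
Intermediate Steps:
U = -3
X(p, K) = 8*K (X(p, K) = 4*(2*K) = 8*K)
W(F, N) = -24 (W(F, N) = -3*8 = -24)
9 - 28*W(U, X(-4, -1)) = 9 - 28*(-24) = 9 + 672 = 681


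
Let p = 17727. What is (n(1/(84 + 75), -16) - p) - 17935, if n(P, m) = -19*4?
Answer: -35738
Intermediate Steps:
n(P, m) = -76
(n(1/(84 + 75), -16) - p) - 17935 = (-76 - 1*17727) - 17935 = (-76 - 17727) - 17935 = -17803 - 17935 = -35738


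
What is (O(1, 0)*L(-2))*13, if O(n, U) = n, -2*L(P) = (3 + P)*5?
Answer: -65/2 ≈ -32.500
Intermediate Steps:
L(P) = -15/2 - 5*P/2 (L(P) = -(3 + P)*5/2 = -(15 + 5*P)/2 = -15/2 - 5*P/2)
(O(1, 0)*L(-2))*13 = (1*(-15/2 - 5/2*(-2)))*13 = (1*(-15/2 + 5))*13 = (1*(-5/2))*13 = -5/2*13 = -65/2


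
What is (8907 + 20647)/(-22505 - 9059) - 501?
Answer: -7921559/15782 ≈ -501.94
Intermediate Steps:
(8907 + 20647)/(-22505 - 9059) - 501 = 29554/(-31564) - 501 = 29554*(-1/31564) - 501 = -14777/15782 - 501 = -7921559/15782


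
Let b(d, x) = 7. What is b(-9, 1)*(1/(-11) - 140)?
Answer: -10787/11 ≈ -980.64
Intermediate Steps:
b(-9, 1)*(1/(-11) - 140) = 7*(1/(-11) - 140) = 7*(-1/11 - 140) = 7*(-1541/11) = -10787/11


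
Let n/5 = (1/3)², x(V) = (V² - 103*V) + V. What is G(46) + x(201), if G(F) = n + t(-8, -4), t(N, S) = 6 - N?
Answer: 179222/9 ≈ 19914.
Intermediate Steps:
x(V) = V² - 102*V
n = 5/9 (n = 5*(1/3)² = 5*(⅓)² = 5*(⅑) = 5/9 ≈ 0.55556)
G(F) = 131/9 (G(F) = 5/9 + (6 - 1*(-8)) = 5/9 + (6 + 8) = 5/9 + 14 = 131/9)
G(46) + x(201) = 131/9 + 201*(-102 + 201) = 131/9 + 201*99 = 131/9 + 19899 = 179222/9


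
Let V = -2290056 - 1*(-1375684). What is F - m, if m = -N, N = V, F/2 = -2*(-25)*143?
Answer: -900072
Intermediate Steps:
F = 14300 (F = 2*(-2*(-25)*143) = 2*(50*143) = 2*7150 = 14300)
V = -914372 (V = -2290056 + 1375684 = -914372)
N = -914372
m = 914372 (m = -1*(-914372) = 914372)
F - m = 14300 - 1*914372 = 14300 - 914372 = -900072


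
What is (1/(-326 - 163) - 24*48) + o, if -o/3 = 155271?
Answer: -228345886/489 ≈ -4.6697e+5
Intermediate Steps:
o = -465813 (o = -3*155271 = -465813)
(1/(-326 - 163) - 24*48) + o = (1/(-326 - 163) - 24*48) - 465813 = (1/(-489) - 1152) - 465813 = (-1/489 - 1152) - 465813 = -563329/489 - 465813 = -228345886/489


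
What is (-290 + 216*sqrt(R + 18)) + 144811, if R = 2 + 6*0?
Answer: 144521 + 432*sqrt(5) ≈ 1.4549e+5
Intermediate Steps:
R = 2 (R = 2 + 0 = 2)
(-290 + 216*sqrt(R + 18)) + 144811 = (-290 + 216*sqrt(2 + 18)) + 144811 = (-290 + 216*sqrt(20)) + 144811 = (-290 + 216*(2*sqrt(5))) + 144811 = (-290 + 432*sqrt(5)) + 144811 = 144521 + 432*sqrt(5)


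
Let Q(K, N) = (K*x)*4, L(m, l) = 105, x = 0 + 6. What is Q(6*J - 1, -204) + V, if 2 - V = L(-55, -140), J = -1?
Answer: -271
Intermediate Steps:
x = 6
Q(K, N) = 24*K (Q(K, N) = (K*6)*4 = (6*K)*4 = 24*K)
V = -103 (V = 2 - 1*105 = 2 - 105 = -103)
Q(6*J - 1, -204) + V = 24*(6*(-1) - 1) - 103 = 24*(-6 - 1) - 103 = 24*(-7) - 103 = -168 - 103 = -271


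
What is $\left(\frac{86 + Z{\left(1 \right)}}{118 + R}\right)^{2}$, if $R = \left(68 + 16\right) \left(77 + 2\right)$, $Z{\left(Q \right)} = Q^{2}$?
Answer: $\frac{7569}{45616516} \approx 0.00016593$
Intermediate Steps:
$R = 6636$ ($R = 84 \cdot 79 = 6636$)
$\left(\frac{86 + Z{\left(1 \right)}}{118 + R}\right)^{2} = \left(\frac{86 + 1^{2}}{118 + 6636}\right)^{2} = \left(\frac{86 + 1}{6754}\right)^{2} = \left(87 \cdot \frac{1}{6754}\right)^{2} = \left(\frac{87}{6754}\right)^{2} = \frac{7569}{45616516}$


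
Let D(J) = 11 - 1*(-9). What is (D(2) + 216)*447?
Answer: 105492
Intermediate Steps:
D(J) = 20 (D(J) = 11 + 9 = 20)
(D(2) + 216)*447 = (20 + 216)*447 = 236*447 = 105492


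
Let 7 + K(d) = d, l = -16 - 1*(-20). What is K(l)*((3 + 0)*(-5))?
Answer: 45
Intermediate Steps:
l = 4 (l = -16 + 20 = 4)
K(d) = -7 + d
K(l)*((3 + 0)*(-5)) = (-7 + 4)*((3 + 0)*(-5)) = -9*(-5) = -3*(-15) = 45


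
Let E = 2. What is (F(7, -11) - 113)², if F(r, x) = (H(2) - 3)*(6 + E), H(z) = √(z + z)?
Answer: 14641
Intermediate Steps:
H(z) = √2*√z (H(z) = √(2*z) = √2*√z)
F(r, x) = -8 (F(r, x) = (√2*√2 - 3)*(6 + 2) = (2 - 3)*8 = -1*8 = -8)
(F(7, -11) - 113)² = (-8 - 113)² = (-121)² = 14641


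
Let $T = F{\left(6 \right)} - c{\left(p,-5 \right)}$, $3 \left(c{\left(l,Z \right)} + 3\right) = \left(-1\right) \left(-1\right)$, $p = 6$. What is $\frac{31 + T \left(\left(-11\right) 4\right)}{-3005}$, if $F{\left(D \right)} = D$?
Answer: $\frac{1051}{9015} \approx 0.11658$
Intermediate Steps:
$c{\left(l,Z \right)} = - \frac{8}{3}$ ($c{\left(l,Z \right)} = -3 + \frac{\left(-1\right) \left(-1\right)}{3} = -3 + \frac{1}{3} \cdot 1 = -3 + \frac{1}{3} = - \frac{8}{3}$)
$T = \frac{26}{3}$ ($T = 6 - - \frac{8}{3} = 6 + \frac{8}{3} = \frac{26}{3} \approx 8.6667$)
$\frac{31 + T \left(\left(-11\right) 4\right)}{-3005} = \frac{31 + \frac{26 \left(\left(-11\right) 4\right)}{3}}{-3005} = \left(31 + \frac{26}{3} \left(-44\right)\right) \left(- \frac{1}{3005}\right) = \left(31 - \frac{1144}{3}\right) \left(- \frac{1}{3005}\right) = \left(- \frac{1051}{3}\right) \left(- \frac{1}{3005}\right) = \frac{1051}{9015}$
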